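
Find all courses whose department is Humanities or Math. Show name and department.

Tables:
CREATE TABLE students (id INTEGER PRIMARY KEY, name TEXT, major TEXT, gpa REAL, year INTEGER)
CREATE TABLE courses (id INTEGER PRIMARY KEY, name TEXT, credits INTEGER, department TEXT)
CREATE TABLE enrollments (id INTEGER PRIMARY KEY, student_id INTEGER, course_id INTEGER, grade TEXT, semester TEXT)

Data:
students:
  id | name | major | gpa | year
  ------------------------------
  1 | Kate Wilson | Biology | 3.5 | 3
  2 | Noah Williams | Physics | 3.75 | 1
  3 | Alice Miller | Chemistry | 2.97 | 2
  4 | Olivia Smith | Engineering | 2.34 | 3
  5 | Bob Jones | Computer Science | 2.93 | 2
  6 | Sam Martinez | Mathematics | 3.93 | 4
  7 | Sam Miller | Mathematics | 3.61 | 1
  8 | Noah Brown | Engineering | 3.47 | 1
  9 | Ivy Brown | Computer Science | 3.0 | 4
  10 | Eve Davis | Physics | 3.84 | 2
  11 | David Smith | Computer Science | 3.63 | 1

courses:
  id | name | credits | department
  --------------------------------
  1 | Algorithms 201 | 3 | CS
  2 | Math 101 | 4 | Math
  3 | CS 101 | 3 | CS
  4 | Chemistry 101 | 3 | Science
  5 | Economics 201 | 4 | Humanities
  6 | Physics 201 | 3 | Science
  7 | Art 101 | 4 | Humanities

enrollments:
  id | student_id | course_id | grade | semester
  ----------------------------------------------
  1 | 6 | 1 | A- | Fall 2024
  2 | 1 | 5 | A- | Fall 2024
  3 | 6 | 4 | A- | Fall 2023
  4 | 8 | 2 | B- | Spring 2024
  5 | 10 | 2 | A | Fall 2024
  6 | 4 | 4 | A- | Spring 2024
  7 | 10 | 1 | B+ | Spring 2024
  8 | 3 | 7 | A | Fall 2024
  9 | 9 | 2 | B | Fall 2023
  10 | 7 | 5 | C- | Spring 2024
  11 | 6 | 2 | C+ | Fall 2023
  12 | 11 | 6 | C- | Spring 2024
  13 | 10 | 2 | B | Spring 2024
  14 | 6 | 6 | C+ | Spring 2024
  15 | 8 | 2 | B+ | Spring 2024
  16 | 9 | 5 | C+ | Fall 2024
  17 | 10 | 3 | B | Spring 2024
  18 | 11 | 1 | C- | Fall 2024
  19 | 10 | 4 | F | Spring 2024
SELECT name, department FROM courses WHERE department IN ('Humanities', 'Math')

Execution result:
name | department
Math 101 | Math
Economics 201 | Humanities
Art 101 | Humanities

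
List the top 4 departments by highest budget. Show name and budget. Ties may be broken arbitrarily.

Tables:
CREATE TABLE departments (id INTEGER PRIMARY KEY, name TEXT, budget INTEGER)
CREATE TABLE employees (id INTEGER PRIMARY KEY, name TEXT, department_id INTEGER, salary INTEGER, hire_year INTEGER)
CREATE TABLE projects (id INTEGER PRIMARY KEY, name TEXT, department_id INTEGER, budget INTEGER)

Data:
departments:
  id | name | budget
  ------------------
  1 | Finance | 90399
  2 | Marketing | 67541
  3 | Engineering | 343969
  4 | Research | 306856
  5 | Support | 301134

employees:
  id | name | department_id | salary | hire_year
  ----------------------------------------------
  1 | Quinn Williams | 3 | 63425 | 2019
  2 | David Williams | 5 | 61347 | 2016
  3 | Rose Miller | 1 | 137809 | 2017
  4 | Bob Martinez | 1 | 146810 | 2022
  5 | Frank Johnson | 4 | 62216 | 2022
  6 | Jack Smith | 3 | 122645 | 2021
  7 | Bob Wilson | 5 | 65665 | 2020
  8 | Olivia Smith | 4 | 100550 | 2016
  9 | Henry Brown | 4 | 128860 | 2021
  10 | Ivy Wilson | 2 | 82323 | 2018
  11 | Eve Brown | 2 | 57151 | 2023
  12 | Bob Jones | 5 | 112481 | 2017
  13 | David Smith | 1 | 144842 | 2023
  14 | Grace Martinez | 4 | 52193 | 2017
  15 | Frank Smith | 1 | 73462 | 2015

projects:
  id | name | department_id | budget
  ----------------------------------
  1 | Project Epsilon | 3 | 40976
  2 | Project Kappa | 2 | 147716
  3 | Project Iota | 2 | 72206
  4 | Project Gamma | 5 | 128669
SELECT name, budget FROM departments ORDER BY budget DESC LIMIT 4

Execution result:
name | budget
Engineering | 343969
Research | 306856
Support | 301134
Finance | 90399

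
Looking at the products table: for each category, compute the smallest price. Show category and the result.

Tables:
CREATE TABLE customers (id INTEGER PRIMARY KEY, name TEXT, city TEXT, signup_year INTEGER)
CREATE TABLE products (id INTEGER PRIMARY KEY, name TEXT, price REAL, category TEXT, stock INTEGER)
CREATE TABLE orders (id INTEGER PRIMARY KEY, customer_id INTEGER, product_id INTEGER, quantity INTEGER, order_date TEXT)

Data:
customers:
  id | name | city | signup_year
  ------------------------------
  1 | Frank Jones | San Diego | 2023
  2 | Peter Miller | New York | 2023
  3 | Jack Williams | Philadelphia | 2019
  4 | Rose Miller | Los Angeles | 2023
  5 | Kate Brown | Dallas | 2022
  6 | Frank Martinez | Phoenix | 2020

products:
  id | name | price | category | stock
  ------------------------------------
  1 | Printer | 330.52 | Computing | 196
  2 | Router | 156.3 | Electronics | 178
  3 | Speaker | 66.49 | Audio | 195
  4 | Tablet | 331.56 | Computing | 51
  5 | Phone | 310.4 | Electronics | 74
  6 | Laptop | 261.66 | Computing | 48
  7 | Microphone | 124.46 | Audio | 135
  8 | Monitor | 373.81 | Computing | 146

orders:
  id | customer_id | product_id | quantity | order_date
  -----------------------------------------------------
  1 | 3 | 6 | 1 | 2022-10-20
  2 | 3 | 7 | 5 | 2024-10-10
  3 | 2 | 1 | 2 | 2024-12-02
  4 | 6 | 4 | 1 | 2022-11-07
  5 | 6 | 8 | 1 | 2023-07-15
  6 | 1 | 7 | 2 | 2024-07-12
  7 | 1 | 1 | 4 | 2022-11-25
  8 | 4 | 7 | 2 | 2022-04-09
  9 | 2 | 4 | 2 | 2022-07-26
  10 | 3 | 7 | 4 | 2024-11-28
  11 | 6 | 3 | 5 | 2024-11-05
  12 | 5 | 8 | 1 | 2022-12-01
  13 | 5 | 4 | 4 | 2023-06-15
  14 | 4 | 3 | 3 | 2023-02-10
SELECT category, MIN(price) AS min_price FROM products GROUP BY category

Execution result:
category | min_price
Audio | 66.49
Computing | 261.66
Electronics | 156.30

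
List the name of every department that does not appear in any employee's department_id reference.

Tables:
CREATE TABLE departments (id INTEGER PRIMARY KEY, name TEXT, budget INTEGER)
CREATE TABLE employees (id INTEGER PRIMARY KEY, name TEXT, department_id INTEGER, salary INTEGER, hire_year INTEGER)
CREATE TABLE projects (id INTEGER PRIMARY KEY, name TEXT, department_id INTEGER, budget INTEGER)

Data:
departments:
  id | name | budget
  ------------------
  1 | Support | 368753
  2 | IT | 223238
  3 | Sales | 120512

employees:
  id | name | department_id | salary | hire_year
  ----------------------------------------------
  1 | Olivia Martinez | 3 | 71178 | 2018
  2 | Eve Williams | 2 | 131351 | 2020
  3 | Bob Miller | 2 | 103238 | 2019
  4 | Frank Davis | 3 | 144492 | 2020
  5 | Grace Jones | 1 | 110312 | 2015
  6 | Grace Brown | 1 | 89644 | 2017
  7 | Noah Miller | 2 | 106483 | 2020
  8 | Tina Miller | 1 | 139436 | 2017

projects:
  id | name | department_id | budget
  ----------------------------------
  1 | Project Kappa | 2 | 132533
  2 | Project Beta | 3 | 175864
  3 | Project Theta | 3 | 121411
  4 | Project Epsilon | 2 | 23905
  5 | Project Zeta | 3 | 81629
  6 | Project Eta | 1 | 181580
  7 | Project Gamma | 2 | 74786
SELECT p.name FROM departments p LEFT JOIN employees c ON c.department_id = p.id WHERE c.id IS NULL

Execution result:
(no rows)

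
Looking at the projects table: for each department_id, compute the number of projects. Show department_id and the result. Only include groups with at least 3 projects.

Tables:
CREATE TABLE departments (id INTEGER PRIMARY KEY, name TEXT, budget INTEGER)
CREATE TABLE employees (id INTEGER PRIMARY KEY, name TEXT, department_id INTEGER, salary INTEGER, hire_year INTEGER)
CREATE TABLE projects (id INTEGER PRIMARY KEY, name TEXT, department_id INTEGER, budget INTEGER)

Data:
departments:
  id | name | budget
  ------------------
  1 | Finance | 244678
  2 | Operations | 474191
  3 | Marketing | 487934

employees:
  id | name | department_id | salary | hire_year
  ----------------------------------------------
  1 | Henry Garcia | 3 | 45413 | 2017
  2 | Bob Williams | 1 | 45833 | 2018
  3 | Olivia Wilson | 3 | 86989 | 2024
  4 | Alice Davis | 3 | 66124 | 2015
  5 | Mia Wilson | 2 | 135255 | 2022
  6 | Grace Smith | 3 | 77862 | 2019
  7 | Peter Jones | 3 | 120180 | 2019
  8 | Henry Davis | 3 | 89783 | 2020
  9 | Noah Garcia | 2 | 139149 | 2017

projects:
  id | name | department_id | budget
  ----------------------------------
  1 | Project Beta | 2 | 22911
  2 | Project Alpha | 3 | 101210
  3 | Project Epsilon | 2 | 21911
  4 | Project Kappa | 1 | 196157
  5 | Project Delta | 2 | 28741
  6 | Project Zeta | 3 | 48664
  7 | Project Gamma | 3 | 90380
SELECT department_id, COUNT(*) AS n FROM projects GROUP BY department_id HAVING COUNT(*) >= 3

Execution result:
department_id | n
2 | 3
3 | 3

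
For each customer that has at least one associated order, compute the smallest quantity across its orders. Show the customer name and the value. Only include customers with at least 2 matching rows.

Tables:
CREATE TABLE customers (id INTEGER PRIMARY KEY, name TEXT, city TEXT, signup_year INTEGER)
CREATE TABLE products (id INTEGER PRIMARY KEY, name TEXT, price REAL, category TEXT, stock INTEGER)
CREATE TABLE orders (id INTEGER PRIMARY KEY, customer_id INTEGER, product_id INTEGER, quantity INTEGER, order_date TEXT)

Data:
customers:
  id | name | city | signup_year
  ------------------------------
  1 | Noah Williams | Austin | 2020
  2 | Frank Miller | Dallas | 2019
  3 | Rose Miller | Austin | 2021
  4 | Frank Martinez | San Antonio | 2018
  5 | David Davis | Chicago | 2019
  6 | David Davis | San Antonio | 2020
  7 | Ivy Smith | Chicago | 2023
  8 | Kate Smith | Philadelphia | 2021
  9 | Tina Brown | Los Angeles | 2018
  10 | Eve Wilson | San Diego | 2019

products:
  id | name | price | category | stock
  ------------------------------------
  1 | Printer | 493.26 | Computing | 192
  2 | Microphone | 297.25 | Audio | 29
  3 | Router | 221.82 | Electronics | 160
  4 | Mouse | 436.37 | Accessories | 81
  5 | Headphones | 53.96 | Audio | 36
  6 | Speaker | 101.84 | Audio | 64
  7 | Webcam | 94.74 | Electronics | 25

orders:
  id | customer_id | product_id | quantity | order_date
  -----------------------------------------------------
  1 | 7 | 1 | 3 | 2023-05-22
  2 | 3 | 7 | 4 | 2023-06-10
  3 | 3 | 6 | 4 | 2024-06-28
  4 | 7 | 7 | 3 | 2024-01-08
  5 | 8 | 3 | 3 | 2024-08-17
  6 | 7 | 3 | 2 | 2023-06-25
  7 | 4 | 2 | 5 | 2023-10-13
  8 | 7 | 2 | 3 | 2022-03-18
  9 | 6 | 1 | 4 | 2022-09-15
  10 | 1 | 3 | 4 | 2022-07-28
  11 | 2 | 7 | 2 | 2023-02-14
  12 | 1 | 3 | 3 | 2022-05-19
SELECT p.name, MIN(c.quantity) AS min_quantity FROM orders c JOIN customers p ON c.customer_id = p.id GROUP BY p.id, p.name HAVING COUNT(*) >= 2

Execution result:
name | min_quantity
Noah Williams | 3
Rose Miller | 4
Ivy Smith | 2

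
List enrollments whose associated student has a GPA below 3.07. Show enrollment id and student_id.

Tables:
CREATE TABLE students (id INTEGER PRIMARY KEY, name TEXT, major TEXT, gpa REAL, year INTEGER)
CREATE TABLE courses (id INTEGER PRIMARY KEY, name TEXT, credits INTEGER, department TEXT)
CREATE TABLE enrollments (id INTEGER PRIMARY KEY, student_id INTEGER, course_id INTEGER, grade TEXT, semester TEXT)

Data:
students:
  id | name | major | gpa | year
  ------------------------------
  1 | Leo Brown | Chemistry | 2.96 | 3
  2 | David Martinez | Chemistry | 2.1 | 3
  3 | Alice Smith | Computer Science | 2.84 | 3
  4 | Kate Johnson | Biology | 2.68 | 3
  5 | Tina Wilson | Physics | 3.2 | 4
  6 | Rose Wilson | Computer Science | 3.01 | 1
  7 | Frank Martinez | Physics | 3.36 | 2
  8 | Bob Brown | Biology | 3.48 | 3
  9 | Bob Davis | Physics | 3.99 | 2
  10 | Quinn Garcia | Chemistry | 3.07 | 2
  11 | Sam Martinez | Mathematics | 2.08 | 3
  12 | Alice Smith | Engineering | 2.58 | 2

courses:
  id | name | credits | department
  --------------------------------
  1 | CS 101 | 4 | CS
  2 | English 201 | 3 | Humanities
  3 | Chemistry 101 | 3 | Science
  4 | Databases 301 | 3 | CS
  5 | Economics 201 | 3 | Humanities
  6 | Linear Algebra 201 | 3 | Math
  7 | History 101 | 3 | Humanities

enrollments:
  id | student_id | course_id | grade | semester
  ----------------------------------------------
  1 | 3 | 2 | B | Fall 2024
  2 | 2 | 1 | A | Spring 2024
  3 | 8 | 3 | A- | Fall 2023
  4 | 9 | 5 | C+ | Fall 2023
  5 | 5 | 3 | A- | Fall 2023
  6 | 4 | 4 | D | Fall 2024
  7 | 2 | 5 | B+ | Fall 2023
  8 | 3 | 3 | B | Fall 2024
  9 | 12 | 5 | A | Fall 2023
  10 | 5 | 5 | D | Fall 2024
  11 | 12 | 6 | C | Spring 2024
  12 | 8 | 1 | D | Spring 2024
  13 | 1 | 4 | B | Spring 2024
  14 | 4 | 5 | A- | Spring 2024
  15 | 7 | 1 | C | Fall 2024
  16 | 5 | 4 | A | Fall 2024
SELECT id, student_id FROM enrollments WHERE student_id IN (SELECT id FROM students WHERE gpa < 3.07)

Execution result:
id | student_id
1 | 3
2 | 2
6 | 4
7 | 2
8 | 3
9 | 12
11 | 12
13 | 1
14 | 4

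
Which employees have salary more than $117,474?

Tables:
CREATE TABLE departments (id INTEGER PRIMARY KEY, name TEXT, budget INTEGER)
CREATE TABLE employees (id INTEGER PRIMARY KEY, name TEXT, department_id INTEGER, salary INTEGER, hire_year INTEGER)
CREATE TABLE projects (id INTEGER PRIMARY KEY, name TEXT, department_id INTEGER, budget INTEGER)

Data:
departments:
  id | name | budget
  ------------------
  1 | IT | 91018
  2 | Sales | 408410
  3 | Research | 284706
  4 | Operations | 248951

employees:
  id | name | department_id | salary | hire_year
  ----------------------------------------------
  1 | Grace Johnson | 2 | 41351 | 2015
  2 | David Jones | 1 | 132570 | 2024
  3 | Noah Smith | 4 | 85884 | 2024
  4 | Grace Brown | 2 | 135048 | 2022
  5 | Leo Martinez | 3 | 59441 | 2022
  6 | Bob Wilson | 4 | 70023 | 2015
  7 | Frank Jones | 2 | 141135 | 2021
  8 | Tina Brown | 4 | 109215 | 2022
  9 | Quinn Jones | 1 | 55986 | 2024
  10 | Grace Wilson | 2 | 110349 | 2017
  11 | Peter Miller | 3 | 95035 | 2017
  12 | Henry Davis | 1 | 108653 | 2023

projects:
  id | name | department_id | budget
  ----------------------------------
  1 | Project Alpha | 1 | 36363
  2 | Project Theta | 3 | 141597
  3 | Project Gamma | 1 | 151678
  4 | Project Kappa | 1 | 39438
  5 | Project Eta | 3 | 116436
SELECT name, salary FROM employees WHERE salary > 117474

Execution result:
name | salary
David Jones | 132570
Grace Brown | 135048
Frank Jones | 141135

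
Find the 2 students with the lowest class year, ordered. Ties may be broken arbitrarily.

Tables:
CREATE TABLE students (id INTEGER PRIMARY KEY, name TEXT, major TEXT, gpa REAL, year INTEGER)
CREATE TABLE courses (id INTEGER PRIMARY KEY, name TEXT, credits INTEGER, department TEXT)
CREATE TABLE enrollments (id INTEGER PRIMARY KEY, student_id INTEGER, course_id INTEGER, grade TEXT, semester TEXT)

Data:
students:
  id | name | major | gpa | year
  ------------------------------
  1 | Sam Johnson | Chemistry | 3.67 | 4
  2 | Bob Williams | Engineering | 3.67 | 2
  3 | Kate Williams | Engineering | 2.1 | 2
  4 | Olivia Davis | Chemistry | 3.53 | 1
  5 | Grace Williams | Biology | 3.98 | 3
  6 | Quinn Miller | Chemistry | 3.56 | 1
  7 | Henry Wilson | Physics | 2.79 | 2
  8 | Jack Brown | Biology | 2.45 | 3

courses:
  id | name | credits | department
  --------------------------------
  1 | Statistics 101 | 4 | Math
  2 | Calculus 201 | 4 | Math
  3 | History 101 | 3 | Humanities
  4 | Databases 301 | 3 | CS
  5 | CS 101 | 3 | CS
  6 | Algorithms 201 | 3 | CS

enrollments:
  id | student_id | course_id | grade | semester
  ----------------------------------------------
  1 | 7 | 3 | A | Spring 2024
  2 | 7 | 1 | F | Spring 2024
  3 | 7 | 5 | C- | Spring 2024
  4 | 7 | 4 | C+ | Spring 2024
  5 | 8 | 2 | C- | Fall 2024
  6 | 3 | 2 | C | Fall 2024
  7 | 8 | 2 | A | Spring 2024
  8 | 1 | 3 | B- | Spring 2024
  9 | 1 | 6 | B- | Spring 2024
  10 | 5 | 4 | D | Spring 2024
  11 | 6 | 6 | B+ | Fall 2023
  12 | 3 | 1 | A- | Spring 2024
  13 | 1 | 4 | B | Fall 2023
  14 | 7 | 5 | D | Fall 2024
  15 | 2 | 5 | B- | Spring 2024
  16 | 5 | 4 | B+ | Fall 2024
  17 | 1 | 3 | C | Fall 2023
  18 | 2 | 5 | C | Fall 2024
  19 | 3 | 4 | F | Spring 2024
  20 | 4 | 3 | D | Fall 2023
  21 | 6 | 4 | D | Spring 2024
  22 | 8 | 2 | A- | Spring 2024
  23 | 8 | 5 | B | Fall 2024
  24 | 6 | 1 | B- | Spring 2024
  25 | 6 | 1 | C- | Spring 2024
SELECT name, year FROM students ORDER BY year ASC LIMIT 2

Execution result:
name | year
Olivia Davis | 1
Quinn Miller | 1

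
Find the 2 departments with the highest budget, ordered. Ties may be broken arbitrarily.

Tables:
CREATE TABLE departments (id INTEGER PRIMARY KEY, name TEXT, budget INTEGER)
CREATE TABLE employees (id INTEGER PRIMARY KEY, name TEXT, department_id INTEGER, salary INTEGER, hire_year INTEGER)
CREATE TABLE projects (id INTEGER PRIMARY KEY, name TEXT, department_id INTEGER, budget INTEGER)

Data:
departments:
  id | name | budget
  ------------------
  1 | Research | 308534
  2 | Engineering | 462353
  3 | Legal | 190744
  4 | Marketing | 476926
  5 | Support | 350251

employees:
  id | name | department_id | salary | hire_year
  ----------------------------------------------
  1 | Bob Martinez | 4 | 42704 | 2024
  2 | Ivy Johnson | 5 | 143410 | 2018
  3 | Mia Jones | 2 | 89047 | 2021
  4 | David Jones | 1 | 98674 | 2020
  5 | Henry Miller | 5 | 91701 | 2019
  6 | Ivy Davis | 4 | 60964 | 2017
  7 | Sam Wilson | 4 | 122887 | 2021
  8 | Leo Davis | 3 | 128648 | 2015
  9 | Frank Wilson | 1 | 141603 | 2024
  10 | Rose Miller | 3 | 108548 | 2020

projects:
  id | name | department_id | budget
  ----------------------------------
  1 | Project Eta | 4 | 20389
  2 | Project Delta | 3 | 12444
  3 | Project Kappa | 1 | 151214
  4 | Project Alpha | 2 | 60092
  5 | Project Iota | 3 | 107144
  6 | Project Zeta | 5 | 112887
SELECT name, budget FROM departments ORDER BY budget DESC LIMIT 2

Execution result:
name | budget
Marketing | 476926
Engineering | 462353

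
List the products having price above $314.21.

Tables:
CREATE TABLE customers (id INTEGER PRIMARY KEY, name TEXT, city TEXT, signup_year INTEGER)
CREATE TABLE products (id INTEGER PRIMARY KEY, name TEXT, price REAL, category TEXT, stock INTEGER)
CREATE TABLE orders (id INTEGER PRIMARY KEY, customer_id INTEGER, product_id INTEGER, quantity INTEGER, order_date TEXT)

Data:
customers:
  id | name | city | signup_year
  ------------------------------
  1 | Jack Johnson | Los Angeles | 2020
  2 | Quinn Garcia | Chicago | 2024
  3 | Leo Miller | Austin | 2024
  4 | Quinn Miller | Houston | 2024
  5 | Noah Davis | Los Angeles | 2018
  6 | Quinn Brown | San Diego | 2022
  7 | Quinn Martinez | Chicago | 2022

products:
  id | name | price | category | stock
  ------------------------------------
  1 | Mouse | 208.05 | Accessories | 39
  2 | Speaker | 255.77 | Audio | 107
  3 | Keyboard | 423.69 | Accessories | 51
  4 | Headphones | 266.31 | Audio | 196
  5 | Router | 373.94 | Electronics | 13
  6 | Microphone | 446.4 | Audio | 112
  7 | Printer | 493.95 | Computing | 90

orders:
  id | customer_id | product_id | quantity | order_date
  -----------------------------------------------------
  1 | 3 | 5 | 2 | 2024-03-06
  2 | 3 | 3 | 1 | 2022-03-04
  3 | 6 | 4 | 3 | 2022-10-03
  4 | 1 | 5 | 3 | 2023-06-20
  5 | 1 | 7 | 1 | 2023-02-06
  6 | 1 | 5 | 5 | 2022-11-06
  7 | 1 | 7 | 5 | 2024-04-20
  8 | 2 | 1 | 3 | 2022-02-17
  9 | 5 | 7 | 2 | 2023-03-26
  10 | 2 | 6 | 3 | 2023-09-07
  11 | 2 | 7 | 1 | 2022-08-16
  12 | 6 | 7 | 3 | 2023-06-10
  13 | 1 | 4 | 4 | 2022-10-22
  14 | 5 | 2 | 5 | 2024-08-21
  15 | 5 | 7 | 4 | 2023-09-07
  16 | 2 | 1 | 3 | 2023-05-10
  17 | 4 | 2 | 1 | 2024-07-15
SELECT name, price FROM products WHERE price > 314.21

Execution result:
name | price
Keyboard | 423.69
Router | 373.94
Microphone | 446.40
Printer | 493.95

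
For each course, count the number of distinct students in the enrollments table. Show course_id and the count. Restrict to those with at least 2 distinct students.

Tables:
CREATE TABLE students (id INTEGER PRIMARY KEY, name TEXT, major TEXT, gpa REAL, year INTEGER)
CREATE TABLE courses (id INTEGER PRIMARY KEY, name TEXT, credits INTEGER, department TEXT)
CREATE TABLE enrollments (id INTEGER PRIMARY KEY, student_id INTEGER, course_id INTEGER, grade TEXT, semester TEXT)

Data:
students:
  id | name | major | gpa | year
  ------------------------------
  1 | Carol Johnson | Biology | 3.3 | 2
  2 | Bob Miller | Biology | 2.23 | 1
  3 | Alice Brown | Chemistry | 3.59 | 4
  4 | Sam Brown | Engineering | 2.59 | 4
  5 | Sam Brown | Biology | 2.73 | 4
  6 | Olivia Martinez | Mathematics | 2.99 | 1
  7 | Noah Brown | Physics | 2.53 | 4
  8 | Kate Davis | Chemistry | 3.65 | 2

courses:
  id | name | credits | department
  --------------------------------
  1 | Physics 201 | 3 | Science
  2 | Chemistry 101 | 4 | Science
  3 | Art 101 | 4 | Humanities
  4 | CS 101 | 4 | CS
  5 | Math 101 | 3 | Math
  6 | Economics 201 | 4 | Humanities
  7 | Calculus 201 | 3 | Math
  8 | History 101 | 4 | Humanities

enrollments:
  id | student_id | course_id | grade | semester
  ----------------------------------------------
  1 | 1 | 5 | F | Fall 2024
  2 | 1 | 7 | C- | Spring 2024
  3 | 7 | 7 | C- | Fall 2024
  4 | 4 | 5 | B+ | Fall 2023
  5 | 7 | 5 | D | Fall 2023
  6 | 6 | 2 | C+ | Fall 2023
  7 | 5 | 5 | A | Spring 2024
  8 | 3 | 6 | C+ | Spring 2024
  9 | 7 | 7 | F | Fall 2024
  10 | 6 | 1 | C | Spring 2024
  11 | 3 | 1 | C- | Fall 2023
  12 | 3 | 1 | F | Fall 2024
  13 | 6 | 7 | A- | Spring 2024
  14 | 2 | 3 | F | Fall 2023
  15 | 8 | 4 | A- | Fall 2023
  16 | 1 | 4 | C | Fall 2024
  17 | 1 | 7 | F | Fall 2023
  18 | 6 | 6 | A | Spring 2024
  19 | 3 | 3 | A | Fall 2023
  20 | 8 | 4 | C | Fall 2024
SELECT course_id, COUNT(DISTINCT student_id) AS distinct_student_count FROM enrollments GROUP BY course_id HAVING COUNT(DISTINCT student_id) >= 2

Execution result:
course_id | distinct_student_count
1 | 2
3 | 2
4 | 2
5 | 4
6 | 2
7 | 3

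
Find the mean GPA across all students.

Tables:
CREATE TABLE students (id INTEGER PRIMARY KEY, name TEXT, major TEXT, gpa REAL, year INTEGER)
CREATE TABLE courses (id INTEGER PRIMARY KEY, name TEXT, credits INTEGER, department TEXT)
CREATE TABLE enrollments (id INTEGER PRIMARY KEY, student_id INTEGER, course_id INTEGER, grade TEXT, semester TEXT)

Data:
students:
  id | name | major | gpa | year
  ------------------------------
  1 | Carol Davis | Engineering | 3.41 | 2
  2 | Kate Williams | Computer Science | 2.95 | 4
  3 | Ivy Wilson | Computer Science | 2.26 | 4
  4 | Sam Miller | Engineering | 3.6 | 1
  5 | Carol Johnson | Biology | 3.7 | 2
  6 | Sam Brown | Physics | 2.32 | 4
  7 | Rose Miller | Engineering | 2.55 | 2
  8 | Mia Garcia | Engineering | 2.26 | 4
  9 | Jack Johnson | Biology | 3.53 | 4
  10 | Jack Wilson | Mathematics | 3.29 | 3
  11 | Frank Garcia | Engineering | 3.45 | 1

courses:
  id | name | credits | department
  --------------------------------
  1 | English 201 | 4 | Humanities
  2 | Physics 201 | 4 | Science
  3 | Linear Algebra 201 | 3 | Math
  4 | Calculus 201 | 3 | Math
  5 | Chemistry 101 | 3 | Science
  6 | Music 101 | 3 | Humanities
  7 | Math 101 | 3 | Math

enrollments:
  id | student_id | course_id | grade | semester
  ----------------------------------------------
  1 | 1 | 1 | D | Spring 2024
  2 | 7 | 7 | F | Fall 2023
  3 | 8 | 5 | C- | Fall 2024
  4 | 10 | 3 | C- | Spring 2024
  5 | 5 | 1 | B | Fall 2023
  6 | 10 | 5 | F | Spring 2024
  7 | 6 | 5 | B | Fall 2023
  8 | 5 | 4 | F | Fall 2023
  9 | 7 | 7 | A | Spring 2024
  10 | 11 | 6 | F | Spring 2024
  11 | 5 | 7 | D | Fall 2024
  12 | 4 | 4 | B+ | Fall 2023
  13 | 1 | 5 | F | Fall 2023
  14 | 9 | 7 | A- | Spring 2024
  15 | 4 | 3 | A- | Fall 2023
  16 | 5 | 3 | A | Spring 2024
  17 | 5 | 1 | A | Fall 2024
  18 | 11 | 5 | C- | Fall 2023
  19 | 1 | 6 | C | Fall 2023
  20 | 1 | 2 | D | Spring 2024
SELECT AVG(gpa) FROM students

Execution result:
3.03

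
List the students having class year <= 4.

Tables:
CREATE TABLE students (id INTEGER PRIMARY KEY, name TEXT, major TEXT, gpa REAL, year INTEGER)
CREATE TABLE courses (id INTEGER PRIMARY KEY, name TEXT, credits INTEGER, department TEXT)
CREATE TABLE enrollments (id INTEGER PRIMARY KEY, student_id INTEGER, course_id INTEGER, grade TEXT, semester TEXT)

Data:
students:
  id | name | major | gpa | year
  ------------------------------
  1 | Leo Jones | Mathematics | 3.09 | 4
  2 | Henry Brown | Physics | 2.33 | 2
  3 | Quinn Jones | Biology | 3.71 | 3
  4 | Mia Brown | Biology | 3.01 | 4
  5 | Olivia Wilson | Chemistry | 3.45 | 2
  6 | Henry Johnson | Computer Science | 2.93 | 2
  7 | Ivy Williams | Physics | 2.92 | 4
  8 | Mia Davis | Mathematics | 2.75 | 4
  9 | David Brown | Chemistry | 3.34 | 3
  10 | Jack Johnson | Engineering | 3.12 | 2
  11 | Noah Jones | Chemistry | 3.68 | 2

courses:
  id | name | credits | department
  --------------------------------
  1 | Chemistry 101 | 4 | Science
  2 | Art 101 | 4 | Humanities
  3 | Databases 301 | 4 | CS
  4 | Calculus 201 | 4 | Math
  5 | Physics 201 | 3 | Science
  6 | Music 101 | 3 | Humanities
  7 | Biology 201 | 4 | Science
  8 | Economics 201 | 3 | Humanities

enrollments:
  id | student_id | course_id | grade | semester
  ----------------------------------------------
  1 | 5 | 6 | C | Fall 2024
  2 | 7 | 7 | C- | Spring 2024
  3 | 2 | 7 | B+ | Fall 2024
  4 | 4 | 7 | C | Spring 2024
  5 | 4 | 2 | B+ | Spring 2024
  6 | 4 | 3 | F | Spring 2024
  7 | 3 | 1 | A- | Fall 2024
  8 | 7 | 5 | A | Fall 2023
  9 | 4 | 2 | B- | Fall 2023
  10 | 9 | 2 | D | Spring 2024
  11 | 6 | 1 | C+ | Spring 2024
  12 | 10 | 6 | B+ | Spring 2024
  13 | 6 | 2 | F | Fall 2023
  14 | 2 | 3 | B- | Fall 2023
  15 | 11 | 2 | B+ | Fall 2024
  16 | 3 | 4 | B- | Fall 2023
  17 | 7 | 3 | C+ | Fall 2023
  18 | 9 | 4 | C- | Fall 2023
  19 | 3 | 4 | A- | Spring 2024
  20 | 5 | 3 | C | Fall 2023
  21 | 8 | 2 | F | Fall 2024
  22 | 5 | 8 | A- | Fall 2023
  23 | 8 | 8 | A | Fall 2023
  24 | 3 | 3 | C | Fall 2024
SELECT name, year FROM students WHERE year <= 4

Execution result:
name | year
Leo Jones | 4
Henry Brown | 2
Quinn Jones | 3
Mia Brown | 4
Olivia Wilson | 2
Henry Johnson | 2
Ivy Williams | 4
Mia Davis | 4
David Brown | 3
Jack Johnson | 2
Noah Jones | 2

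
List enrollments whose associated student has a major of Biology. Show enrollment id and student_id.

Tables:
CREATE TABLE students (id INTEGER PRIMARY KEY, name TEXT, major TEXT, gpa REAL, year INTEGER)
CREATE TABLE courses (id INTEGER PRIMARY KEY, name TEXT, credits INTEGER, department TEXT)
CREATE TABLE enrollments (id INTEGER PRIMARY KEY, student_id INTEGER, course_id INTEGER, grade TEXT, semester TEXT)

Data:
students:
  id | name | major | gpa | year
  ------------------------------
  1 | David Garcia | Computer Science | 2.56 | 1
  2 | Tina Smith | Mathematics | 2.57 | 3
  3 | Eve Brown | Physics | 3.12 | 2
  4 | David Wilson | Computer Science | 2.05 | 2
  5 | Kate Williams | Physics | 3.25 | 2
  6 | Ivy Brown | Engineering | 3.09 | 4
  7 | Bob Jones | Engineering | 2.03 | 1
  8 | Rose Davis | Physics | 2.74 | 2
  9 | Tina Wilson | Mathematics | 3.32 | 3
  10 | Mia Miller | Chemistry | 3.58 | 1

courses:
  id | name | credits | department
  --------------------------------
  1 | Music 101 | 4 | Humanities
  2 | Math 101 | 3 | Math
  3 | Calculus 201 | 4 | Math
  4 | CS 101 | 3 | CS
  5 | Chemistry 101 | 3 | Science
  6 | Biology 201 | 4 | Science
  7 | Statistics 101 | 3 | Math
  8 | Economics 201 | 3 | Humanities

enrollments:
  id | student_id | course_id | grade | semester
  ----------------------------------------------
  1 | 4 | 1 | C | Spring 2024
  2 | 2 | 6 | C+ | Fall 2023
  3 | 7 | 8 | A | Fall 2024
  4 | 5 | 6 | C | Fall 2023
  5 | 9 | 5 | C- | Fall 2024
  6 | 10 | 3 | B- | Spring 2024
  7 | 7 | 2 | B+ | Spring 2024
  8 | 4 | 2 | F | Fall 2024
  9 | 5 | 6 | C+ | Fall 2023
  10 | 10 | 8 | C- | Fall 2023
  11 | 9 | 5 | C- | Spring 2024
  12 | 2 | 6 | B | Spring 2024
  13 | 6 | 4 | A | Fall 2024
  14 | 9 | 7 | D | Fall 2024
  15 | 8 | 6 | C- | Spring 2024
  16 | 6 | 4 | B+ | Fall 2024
SELECT id, student_id FROM enrollments WHERE student_id IN (SELECT id FROM students WHERE major = 'Biology')

Execution result:
(no rows)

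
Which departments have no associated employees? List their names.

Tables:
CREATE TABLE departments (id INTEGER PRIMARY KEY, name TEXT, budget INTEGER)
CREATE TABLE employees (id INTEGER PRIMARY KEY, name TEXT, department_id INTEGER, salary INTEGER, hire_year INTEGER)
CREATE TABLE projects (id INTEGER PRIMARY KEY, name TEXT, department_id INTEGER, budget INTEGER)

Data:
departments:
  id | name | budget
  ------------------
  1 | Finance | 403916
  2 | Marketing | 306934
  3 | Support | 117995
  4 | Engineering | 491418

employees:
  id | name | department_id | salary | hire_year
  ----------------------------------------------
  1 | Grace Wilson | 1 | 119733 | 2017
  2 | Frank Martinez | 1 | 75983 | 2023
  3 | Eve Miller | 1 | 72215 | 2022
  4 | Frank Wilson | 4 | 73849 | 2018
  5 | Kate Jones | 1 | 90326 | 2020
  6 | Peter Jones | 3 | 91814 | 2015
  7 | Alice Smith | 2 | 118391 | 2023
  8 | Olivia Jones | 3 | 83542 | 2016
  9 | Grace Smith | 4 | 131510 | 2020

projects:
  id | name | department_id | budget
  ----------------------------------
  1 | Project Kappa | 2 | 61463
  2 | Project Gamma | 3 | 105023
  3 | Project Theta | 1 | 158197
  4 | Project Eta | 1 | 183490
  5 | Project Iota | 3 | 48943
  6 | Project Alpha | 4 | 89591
SELECT p.name FROM departments p LEFT JOIN employees c ON c.department_id = p.id WHERE c.id IS NULL

Execution result:
(no rows)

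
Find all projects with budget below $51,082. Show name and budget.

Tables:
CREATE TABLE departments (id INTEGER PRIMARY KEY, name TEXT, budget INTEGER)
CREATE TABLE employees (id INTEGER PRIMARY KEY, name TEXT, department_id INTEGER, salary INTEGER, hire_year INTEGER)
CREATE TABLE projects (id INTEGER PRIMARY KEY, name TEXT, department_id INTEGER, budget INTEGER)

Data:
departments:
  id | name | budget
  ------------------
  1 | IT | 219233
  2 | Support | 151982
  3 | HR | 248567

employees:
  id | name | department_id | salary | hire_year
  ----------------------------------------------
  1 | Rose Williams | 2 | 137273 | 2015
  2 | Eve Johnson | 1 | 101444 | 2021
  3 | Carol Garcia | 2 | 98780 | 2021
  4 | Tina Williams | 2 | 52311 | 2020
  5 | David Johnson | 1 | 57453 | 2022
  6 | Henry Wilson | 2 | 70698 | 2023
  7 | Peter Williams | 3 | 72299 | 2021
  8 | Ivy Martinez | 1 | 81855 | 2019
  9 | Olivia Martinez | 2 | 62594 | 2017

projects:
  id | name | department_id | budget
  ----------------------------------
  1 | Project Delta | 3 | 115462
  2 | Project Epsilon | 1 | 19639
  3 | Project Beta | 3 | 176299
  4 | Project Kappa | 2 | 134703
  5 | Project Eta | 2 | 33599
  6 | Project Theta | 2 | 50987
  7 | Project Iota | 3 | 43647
SELECT name, budget FROM projects WHERE budget < 51082

Execution result:
name | budget
Project Epsilon | 19639
Project Eta | 33599
Project Theta | 50987
Project Iota | 43647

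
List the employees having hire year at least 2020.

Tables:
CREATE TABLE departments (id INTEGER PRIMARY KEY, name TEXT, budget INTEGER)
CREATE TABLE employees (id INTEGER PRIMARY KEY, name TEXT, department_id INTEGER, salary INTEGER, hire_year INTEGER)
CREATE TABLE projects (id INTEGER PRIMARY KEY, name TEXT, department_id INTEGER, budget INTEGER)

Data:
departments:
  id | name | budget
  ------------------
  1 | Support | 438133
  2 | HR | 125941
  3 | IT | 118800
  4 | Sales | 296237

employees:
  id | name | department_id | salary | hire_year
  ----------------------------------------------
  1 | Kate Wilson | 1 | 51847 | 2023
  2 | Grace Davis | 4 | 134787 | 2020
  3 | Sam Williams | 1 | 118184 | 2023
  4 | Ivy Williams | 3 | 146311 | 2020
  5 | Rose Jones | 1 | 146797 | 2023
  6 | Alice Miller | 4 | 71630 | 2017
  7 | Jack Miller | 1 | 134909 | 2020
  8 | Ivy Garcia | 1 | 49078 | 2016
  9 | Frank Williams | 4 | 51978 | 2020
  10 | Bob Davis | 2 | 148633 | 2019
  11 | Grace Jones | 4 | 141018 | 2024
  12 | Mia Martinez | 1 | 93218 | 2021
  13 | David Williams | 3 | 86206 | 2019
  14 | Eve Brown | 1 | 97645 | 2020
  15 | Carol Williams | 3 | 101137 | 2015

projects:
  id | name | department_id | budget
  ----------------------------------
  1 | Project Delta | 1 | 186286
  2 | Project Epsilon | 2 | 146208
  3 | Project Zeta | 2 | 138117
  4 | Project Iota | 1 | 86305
SELECT name, hire_year FROM employees WHERE hire_year >= 2020

Execution result:
name | hire_year
Kate Wilson | 2023
Grace Davis | 2020
Sam Williams | 2023
Ivy Williams | 2020
Rose Jones | 2023
Jack Miller | 2020
Frank Williams | 2020
Grace Jones | 2024
Mia Martinez | 2021
Eve Brown | 2020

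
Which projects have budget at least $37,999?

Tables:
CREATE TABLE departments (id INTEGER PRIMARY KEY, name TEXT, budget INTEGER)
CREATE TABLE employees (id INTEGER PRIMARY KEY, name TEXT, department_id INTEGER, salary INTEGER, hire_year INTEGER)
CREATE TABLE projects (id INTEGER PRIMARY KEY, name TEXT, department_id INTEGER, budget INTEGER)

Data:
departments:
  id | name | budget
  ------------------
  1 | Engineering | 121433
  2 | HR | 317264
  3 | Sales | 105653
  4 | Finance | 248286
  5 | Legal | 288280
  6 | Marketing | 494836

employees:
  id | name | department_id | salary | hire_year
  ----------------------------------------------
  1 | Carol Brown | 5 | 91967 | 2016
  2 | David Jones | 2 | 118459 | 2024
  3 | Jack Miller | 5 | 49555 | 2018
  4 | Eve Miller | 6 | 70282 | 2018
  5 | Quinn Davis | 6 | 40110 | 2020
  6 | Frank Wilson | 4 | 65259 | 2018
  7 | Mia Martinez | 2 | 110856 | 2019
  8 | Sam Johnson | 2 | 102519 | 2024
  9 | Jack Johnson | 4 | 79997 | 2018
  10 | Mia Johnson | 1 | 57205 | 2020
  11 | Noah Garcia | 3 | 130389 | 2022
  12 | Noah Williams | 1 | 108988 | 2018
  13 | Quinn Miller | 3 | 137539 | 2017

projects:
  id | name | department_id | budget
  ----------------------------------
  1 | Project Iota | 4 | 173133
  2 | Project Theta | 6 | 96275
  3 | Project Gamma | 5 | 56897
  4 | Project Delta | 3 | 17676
SELECT name, budget FROM projects WHERE budget >= 37999

Execution result:
name | budget
Project Iota | 173133
Project Theta | 96275
Project Gamma | 56897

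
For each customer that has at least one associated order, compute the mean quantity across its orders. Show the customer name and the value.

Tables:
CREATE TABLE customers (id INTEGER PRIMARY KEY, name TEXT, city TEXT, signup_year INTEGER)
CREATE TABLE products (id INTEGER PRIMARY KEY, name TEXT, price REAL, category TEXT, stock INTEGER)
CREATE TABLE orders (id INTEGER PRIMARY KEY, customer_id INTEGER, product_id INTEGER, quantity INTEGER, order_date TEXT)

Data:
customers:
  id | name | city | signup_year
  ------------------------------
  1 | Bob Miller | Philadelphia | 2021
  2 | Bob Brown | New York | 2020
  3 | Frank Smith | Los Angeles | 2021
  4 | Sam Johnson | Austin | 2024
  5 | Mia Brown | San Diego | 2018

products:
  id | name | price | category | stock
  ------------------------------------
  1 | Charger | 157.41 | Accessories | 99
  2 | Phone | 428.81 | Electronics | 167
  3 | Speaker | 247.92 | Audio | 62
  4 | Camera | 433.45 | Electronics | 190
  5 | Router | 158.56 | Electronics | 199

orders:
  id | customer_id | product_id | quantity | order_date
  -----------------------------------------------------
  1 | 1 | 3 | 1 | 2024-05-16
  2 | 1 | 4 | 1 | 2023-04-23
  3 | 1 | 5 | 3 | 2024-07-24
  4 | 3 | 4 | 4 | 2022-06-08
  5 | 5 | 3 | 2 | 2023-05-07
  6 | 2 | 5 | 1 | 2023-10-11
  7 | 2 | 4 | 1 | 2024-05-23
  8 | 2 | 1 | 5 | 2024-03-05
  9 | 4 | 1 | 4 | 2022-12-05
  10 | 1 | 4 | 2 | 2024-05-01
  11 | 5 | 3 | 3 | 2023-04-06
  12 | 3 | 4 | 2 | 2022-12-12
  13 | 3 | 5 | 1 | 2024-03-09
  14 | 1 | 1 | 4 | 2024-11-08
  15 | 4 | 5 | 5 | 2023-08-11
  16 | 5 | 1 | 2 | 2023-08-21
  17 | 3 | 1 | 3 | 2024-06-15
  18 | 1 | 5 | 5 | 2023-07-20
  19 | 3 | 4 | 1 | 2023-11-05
SELECT p.name, AVG(c.quantity) AS avg_quantity FROM orders c JOIN customers p ON c.customer_id = p.id GROUP BY p.id, p.name

Execution result:
name | avg_quantity
Bob Miller | 2.67
Bob Brown | 2.33
Frank Smith | 2.20
Sam Johnson | 4.50
Mia Brown | 2.33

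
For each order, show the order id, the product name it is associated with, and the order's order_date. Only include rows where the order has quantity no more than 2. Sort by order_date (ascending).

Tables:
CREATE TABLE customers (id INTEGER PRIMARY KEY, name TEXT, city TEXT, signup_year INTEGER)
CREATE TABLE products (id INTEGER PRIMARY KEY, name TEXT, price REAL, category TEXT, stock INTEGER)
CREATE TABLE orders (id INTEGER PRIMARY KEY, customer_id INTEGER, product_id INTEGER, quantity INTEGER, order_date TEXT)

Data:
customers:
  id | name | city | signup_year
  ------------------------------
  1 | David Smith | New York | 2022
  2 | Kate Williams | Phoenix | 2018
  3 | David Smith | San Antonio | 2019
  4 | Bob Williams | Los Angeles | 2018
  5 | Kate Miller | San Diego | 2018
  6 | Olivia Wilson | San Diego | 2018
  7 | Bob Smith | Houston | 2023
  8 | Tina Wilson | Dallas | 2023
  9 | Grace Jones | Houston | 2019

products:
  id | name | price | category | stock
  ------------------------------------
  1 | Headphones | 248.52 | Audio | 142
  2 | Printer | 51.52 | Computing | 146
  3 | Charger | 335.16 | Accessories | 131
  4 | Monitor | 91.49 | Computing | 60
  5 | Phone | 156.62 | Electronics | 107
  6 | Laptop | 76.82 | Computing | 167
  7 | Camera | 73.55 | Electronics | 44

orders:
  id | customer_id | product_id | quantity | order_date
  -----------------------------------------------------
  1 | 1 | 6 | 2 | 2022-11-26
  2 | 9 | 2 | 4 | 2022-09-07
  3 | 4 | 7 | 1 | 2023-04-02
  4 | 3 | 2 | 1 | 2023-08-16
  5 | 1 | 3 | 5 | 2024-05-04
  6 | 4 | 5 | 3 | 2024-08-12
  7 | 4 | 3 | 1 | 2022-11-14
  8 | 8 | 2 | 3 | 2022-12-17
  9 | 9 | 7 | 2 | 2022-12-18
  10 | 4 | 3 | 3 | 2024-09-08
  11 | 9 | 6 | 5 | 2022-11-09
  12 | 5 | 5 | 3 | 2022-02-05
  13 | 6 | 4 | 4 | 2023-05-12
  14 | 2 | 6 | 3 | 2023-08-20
SELECT c.id, p.name AS product, c.order_date FROM orders c JOIN products p ON c.product_id = p.id WHERE c.quantity <= 2 ORDER BY c.order_date ASC

Execution result:
id | product | order_date
7 | Charger | 2022-11-14
1 | Laptop | 2022-11-26
9 | Camera | 2022-12-18
3 | Camera | 2023-04-02
4 | Printer | 2023-08-16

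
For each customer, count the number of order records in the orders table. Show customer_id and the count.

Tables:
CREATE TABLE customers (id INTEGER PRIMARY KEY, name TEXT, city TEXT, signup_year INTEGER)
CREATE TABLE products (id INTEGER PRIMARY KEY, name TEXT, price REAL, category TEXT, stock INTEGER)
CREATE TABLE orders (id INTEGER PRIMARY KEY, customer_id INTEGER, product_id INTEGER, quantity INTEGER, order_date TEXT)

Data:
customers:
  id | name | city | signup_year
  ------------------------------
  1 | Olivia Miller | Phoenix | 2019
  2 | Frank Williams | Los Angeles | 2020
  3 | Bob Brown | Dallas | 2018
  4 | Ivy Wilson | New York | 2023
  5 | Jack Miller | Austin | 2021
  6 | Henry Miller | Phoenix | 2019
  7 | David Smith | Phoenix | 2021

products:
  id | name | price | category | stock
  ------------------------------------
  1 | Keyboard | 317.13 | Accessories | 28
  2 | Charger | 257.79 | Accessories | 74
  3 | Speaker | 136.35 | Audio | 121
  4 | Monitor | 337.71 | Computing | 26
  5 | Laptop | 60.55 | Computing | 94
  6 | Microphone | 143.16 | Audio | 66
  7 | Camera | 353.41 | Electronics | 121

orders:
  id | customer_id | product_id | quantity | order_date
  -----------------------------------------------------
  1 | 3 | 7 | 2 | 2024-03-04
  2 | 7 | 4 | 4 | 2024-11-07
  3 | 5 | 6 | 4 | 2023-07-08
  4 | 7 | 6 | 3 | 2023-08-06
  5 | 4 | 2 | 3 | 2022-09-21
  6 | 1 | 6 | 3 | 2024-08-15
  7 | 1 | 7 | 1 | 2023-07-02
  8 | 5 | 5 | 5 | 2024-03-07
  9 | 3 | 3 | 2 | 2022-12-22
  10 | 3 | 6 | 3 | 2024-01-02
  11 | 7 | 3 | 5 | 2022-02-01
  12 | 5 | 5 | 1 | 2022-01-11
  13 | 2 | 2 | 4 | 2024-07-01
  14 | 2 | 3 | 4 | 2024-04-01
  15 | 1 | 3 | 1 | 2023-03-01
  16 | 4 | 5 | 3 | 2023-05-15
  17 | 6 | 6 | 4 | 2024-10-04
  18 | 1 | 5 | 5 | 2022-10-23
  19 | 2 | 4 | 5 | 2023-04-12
SELECT customer_id, COUNT(*) AS order_count FROM orders GROUP BY customer_id

Execution result:
customer_id | order_count
1 | 4
2 | 3
3 | 3
4 | 2
5 | 3
6 | 1
7 | 3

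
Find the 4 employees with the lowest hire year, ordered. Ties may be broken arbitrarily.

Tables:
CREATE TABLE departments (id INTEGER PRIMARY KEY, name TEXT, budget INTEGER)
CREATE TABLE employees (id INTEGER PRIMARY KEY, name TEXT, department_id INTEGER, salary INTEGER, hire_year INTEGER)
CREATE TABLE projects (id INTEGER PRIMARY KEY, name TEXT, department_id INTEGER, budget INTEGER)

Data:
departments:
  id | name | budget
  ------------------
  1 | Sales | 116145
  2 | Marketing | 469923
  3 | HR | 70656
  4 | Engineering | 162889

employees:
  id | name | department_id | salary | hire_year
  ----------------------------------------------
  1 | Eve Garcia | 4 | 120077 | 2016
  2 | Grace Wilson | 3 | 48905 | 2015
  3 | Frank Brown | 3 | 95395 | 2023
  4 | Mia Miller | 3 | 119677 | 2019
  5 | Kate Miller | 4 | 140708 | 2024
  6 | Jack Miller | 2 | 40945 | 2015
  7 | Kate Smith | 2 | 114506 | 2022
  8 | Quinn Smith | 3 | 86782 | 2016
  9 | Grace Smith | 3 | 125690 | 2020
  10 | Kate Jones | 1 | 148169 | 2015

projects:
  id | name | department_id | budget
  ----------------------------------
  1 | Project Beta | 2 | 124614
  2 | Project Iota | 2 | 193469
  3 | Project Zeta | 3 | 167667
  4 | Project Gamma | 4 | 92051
SELECT name, hire_year FROM employees ORDER BY hire_year ASC LIMIT 4

Execution result:
name | hire_year
Grace Wilson | 2015
Jack Miller | 2015
Kate Jones | 2015
Eve Garcia | 2016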